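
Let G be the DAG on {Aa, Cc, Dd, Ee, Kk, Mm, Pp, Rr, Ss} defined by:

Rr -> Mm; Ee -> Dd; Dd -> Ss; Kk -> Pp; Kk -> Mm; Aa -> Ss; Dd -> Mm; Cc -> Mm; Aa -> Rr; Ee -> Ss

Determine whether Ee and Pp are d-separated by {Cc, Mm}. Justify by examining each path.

No

Enumerating the 4 paths from Ee to Pp and testing each for blocking by {Cc, Mm}:
  1. Ee → Dd → Mm ← Kk → Pp — Dd:chain[open]; Mm:collider[open]; Kk:fork[open] ⇒ active
  2. Ee → Dd → Ss ← Aa → Rr → Mm ← Kk → Pp — Dd:chain[open]; Ss:collider[blocks]; Aa:fork[open]; Rr:chain[open]; Mm:collider[open]; Kk:fork[open] ⇒ blocked
  3. Ee → Ss ← Dd → Mm ← Kk → Pp — Ss:collider[blocks]; Dd:fork[open]; Mm:collider[open]; Kk:fork[open] ⇒ blocked
  4. Ee → Ss ← Aa → Rr → Mm ← Kk → Pp — Ss:collider[blocks]; Aa:fork[open]; Rr:chain[open]; Mm:collider[open]; Kk:fork[open] ⇒ blocked
Because an active path exists, Ee and Pp are not d-separated.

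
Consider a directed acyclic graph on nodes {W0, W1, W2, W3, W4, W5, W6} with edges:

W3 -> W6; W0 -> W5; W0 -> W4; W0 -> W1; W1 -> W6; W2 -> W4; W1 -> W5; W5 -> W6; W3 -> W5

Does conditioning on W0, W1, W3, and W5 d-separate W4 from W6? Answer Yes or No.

There are 6 undirected paths between W4 and W6; checking each against the conditioning set {W0, W1, W3, W5}:
  1. W4 ← W0 → W5 ← W3 → W6 — W0:fork[blocks]; W5:collider[open]; W3:fork[blocks] ⇒ blocked
  2. W4 ← W0 → W5 ← W1 → W6 — W0:fork[blocks]; W5:collider[open]; W1:fork[blocks] ⇒ blocked
  3. W4 ← W0 → W5 → W6 — W0:fork[blocks]; W5:chain[blocks] ⇒ blocked
  4. W4 ← W0 → W1 → W5 ← W3 → W6 — W0:fork[blocks]; W1:chain[blocks]; W5:collider[open]; W3:fork[blocks] ⇒ blocked
  5. W4 ← W0 → W1 → W5 → W6 — W0:fork[blocks]; W1:chain[blocks]; W5:chain[blocks] ⇒ blocked
  6. W4 ← W0 → W1 → W6 — W0:fork[blocks]; W1:chain[blocks] ⇒ blocked
Every path is blocked, so W4 and W6 are d-separated given {W0, W1, W3, W5}.

Yes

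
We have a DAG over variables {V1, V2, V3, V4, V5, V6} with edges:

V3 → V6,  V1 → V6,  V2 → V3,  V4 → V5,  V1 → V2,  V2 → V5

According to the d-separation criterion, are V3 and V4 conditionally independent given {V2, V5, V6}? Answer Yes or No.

Yes

We examine all 2 paths between V3 and V4:
Path 1: V3 → V6 ← V1 → V2 → V5 ← V4
  V2 is a chain here and V2 is conditioned on, so the path is blocked at V2.
Path 2: V3 ← V2 → V5 ← V4
  V2 is a fork here and V2 is conditioned on, so the path is blocked at V2.
Since every path is blocked, d-separation holds.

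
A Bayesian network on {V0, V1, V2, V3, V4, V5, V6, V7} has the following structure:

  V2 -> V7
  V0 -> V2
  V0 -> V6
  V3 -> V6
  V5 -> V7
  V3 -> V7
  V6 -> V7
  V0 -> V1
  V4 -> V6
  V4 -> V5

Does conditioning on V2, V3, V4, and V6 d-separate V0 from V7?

Enumerating the 4 paths from V0 to V7 and testing each for blocking by {V2, V3, V4, V6}:
  1. V0 → V6 ← V4 → V5 → V7 — V6:collider[open]; V4:fork[blocks]; V5:chain[open] ⇒ blocked
  2. V0 → V6 ← V3 → V7 — V6:collider[open]; V3:fork[blocks] ⇒ blocked
  3. V0 → V6 → V7 — V6:chain[blocks] ⇒ blocked
  4. V0 → V2 → V7 — V2:chain[blocks] ⇒ blocked
Since every path is blocked, d-separation holds.

Yes — V0 and V7 are d-separated given {V2, V3, V4, V6}.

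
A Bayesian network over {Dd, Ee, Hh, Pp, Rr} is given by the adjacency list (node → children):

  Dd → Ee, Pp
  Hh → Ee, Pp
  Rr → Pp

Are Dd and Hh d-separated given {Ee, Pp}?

2 paths connect Dd and Hh; each must be blocked for d-separation to hold:
Path 1: Dd → Ee ← Hh
  Ee is a collider and Ee is conditioned on, which opens it — no node blocks this path, so it is active.
Path 2: Dd → Pp ← Hh
  Pp is a collider and Pp is conditioned on, which opens it — no node blocks this path, so it is active.
Since the path Dd → Ee ← Hh is active, Dd and Hh are not d-separated given {Ee, Pp}.

No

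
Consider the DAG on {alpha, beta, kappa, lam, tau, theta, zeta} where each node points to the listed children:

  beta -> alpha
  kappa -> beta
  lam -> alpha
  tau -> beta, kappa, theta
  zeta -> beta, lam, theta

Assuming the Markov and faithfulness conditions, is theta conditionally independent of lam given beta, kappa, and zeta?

Enumerating the 6 paths from theta to lam and testing each for blocking by {beta, kappa, zeta}:
  1. theta ← tau → kappa → beta → alpha ← lam — tau:fork[open]; kappa:chain[blocks]; beta:chain[blocks]; alpha:collider[blocks] ⇒ blocked
  2. theta ← tau → kappa → beta ← zeta → lam — tau:fork[open]; kappa:chain[blocks]; beta:collider[open]; zeta:fork[blocks] ⇒ blocked
  3. theta ← tau → beta → alpha ← lam — tau:fork[open]; beta:chain[blocks]; alpha:collider[blocks] ⇒ blocked
  4. theta ← tau → beta ← zeta → lam — tau:fork[open]; beta:collider[open]; zeta:fork[blocks] ⇒ blocked
  5. theta ← zeta → lam — zeta:fork[blocks] ⇒ blocked
  6. theta ← zeta → beta → alpha ← lam — zeta:fork[blocks]; beta:chain[blocks]; alpha:collider[blocks] ⇒ blocked
Every path is blocked, so theta and lam are d-separated given {beta, kappa, zeta}.

Yes — theta and lam are d-separated given {beta, kappa, zeta}.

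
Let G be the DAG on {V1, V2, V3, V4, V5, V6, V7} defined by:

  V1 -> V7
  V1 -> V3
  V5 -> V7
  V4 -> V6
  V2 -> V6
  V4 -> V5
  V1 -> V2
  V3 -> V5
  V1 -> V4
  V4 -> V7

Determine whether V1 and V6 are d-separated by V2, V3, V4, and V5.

Yes

We examine all 6 paths between V1 and V6:
  1. V1 → V4 → V6 — V4:chain[blocks] ⇒ blocked
  2. V1 → V2 → V6 — V2:chain[blocks] ⇒ blocked
  3. V1 → V3 → V5 ← V4 → V6 — V3:chain[blocks]; V5:collider[open]; V4:fork[blocks] ⇒ blocked
  4. V1 → V3 → V5 → V7 ← V4 → V6 — V3:chain[blocks]; V5:chain[blocks]; V7:collider[blocks]; V4:fork[blocks] ⇒ blocked
  5. V1 → V7 ← V5 ← V4 → V6 — V7:collider[blocks]; V5:chain[blocks]; V4:fork[blocks] ⇒ blocked
  6. V1 → V7 ← V4 → V6 — V7:collider[blocks]; V4:fork[blocks] ⇒ blocked
Since every path is blocked, d-separation holds.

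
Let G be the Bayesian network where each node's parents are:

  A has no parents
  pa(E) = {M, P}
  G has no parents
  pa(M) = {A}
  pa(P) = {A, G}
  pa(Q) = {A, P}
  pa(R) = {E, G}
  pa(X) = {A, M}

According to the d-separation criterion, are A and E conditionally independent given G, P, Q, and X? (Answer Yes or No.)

No — A and E are not d-separated given {G, P, Q, X}.

Enumerating the 6 paths from A to E and testing each for blocking by {G, P, Q, X}:
Path 1: A → Q ← P ← G → R ← E
  P is a chain here and P is conditioned on, so the path is blocked at P.
Path 2: A → Q ← P → E
  P is a fork here and P is conditioned on, so the path is blocked at P.
Path 3: A → M → E
  M is a chain and M is not conditioned on — no node blocks this path, so it is active.
Path 4: A → P ← G → R ← E
  G is a fork here and G is conditioned on, so the path is blocked at G.
Path 5: A → P → E
  P is a chain here and P is conditioned on, so the path is blocked at P.
Path 6: A → X ← M → E
  X is a collider and X is conditioned on, which opens it; M is a fork and M is not conditioned on — no node blocks this path, so it is active.
Because an active path exists, A and E are not d-separated.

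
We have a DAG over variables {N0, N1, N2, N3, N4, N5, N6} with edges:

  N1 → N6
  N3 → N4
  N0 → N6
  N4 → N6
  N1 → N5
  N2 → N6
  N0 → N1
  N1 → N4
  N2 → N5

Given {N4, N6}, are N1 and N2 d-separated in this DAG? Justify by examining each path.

No

Enumerating the 4 paths from N1 to N2 and testing each for blocking by {N4, N6}:
Path 1: N1 → N5 ← N2
  N5 is a collider here and neither N5 nor any of its descendants is conditioned on, so the collider stays closed — the path is blocked at N5.
Path 2: N1 → N6 ← N2
  N6 is a collider and N6 is conditioned on, which opens it — no node blocks this path, so it is active.
Path 3: N1 → N4 → N6 ← N2
  N4 is a chain here and N4 is conditioned on, so the path is blocked at N4.
Path 4: N1 ← N0 → N6 ← N2
  N0 is a fork and N0 is not conditioned on; N6 is a collider and N6 is conditioned on, which opens it — no node blocks this path, so it is active.
Since the path N1 → N6 ← N2 is active, N1 and N2 are not d-separated given {N4, N6}.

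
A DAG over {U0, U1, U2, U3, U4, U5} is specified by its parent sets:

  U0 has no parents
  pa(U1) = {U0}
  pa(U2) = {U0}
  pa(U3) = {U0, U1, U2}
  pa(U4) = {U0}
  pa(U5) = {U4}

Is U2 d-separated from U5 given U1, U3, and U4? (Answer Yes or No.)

3 paths connect U2 and U5; each must be blocked for d-separation to hold:
Path 1: U2 → U3 ← U1 ← U0 → U4 → U5
  U1 is a chain here and U1 is conditioned on, so the path is blocked at U1.
Path 2: U2 → U3 ← U0 → U4 → U5
  U4 is a chain here and U4 is conditioned on, so the path is blocked at U4.
Path 3: U2 ← U0 → U4 → U5
  U4 is a chain here and U4 is conditioned on, so the path is blocked at U4.
Every path is blocked, so U2 and U5 are d-separated given {U1, U3, U4}.

Yes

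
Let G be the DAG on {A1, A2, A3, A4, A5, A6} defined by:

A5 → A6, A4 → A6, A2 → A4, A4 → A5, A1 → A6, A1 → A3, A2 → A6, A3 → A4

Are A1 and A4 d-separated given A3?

We examine all 4 paths between A1 and A4:
Path 1: A1 → A3 → A4
  A3 is a chain here and A3 is conditioned on, so the path is blocked at A3.
Path 2: A1 → A6 ← A4
  A6 is a collider here and neither A6 nor any of its descendants is conditioned on, so the collider stays closed — the path is blocked at A6.
Path 3: A1 → A6 ← A2 → A4
  A6 is a collider here and neither A6 nor any of its descendants is conditioned on, so the collider stays closed — the path is blocked at A6.
Path 4: A1 → A6 ← A5 ← A4
  A6 is a collider here and neither A6 nor any of its descendants is conditioned on, so the collider stays closed — the path is blocked at A6.
All paths are blocked; A1 ⊥ A4 | {A3} holds.

Yes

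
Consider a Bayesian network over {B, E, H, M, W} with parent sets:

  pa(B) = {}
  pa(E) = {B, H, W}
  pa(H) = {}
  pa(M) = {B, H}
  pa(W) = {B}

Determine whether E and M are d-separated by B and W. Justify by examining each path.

No

Enumerating the 3 paths from E to M and testing each for blocking by {B, W}:
  1. E ← B → M — B:fork[blocks] ⇒ blocked
  2. E ← H → M — H:fork[open] ⇒ active
  3. E ← W ← B → M — W:chain[blocks]; B:fork[blocks] ⇒ blocked
Since the path E ← H → M is active, E and M are not d-separated given {B, W}.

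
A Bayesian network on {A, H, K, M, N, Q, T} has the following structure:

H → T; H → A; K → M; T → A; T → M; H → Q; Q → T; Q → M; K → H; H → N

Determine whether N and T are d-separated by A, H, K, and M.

There are 6 undirected paths between N and T; checking each against the conditioning set {A, H, K, M}:
Path 1: N ← H → A ← T
  H is a fork here and H is conditioned on, so the path is blocked at H.
Path 2: N ← H ← K → M ← Q → T
  H is a chain here and H is conditioned on, so the path is blocked at H.
Path 3: N ← H ← K → M ← T
  H is a chain here and H is conditioned on, so the path is blocked at H.
Path 4: N ← H → Q → M ← T
  H is a fork here and H is conditioned on, so the path is blocked at H.
Path 5: N ← H → Q → T
  H is a fork here and H is conditioned on, so the path is blocked at H.
Path 6: N ← H → T
  H is a fork here and H is conditioned on, so the path is blocked at H.
Since every path is blocked, d-separation holds.

Yes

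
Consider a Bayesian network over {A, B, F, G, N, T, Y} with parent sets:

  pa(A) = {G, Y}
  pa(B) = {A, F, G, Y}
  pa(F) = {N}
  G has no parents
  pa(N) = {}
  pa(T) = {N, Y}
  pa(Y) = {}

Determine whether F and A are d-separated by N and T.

Enumerating the 6 paths from F to A and testing each for blocking by {N, T}:
Path 1: F → B ← G → A
  B is a collider here and neither B nor any of its descendants is conditioned on, so the collider stays closed — the path is blocked at B.
Path 2: F → B ← A
  B is a collider here and neither B nor any of its descendants is conditioned on, so the collider stays closed — the path is blocked at B.
Path 3: F → B ← Y → A
  B is a collider here and neither B nor any of its descendants is conditioned on, so the collider stays closed — the path is blocked at B.
Path 4: F ← N → T ← Y → B ← G → A
  N is a fork here and N is conditioned on, so the path is blocked at N.
Path 5: F ← N → T ← Y → B ← A
  N is a fork here and N is conditioned on, so the path is blocked at N.
Path 6: F ← N → T ← Y → A
  N is a fork here and N is conditioned on, so the path is blocked at N.
Every path is blocked, so F and A are d-separated given {N, T}.

Yes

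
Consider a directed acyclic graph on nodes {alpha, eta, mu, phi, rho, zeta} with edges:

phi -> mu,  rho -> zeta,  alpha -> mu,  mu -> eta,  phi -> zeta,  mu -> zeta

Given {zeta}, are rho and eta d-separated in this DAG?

Enumerating the 2 paths from rho to eta and testing each for blocking by {zeta}:
  1. rho → zeta ← mu → eta — zeta:collider[open]; mu:fork[open] ⇒ active
  2. rho → zeta ← phi → mu → eta — zeta:collider[open]; phi:fork[open]; mu:chain[open] ⇒ active
Because an active path exists, rho and eta are not d-separated.

No — rho and eta are not d-separated given {zeta}.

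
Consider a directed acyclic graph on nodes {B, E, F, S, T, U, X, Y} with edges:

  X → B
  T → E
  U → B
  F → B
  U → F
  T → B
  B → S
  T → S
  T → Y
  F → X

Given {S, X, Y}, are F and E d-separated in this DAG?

We examine all 6 paths between F and E:
  1. F → X → B → S ← T → E — X:chain[blocks]; B:chain[open]; S:collider[open]; T:fork[open] ⇒ blocked
  2. F → X → B ← T → E — X:chain[blocks]; B:collider[open]; T:fork[open] ⇒ blocked
  3. F → B → S ← T → E — B:chain[open]; S:collider[open]; T:fork[open] ⇒ active
  4. F → B ← T → E — B:collider[open]; T:fork[open] ⇒ active
  5. F ← U → B → S ← T → E — U:fork[open]; B:chain[open]; S:collider[open]; T:fork[open] ⇒ active
  6. F ← U → B ← T → E — U:fork[open]; B:collider[open]; T:fork[open] ⇒ active
Because an active path exists, F and E are not d-separated.

No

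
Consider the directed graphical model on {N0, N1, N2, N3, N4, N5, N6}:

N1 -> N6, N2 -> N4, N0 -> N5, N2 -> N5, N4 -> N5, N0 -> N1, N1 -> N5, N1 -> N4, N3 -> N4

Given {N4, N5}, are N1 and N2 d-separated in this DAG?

We examine all 6 paths between N1 and N2:
Path 1: N1 → N4 → N5 ← N2
  N4 is a chain here and N4 is conditioned on, so the path is blocked at N4.
Path 2: N1 → N4 ← N2
  N4 is a collider and N4 is conditioned on, which opens it — no node blocks this path, so it is active.
Path 3: N1 → N5 ← N4 ← N2
  N4 is a chain here and N4 is conditioned on, so the path is blocked at N4.
Path 4: N1 → N5 ← N2
  N5 is a collider and N5 is conditioned on, which opens it — no node blocks this path, so it is active.
Path 5: N1 ← N0 → N5 ← N4 ← N2
  N4 is a chain here and N4 is conditioned on, so the path is blocked at N4.
Path 6: N1 ← N0 → N5 ← N2
  N0 is a fork and N0 is not conditioned on; N5 is a collider and N5 is conditioned on, which opens it — no node blocks this path, so it is active.
At least one path is unblocked, so d-separation fails.

No — N1 and N2 are not d-separated given {N4, N5}.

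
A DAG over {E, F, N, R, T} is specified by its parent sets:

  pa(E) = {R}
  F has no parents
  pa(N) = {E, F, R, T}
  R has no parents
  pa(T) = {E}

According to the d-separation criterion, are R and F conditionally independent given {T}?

3 paths connect R and F; each must be blocked for d-separation to hold:
Path 1: R → N ← F
  N is a collider here and neither N nor any of its descendants is conditioned on, so the collider stays closed — the path is blocked at N.
Path 2: R → E → N ← F
  N is a collider here and neither N nor any of its descendants is conditioned on, so the collider stays closed — the path is blocked at N.
Path 3: R → E → T → N ← F
  T is a chain here and T is conditioned on, so the path is blocked at T.
All paths are blocked; R ⊥ F | {T} holds.

Yes — R and F are d-separated given {T}.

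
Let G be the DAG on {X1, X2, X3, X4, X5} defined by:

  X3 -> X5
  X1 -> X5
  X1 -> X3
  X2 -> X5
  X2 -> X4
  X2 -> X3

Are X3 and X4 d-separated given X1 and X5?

3 paths connect X3 and X4; each must be blocked for d-separation to hold:
Path 1: X3 ← X2 → X4
  X2 is a fork and X2 is not conditioned on — no node blocks this path, so it is active.
Path 2: X3 → X5 ← X2 → X4
  X5 is a collider and X5 is conditioned on, which opens it; X2 is a fork and X2 is not conditioned on — no node blocks this path, so it is active.
Path 3: X3 ← X1 → X5 ← X2 → X4
  X1 is a fork here and X1 is conditioned on, so the path is blocked at X1.
Because an active path exists, X3 and X4 are not d-separated.

No — X3 and X4 are not d-separated given {X1, X5}.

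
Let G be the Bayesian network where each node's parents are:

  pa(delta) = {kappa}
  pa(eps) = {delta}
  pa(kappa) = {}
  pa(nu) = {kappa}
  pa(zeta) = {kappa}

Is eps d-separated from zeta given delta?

The only undirected path from eps to zeta is:
Path 1: eps ← delta ← kappa → zeta
  delta is a chain here and delta is conditioned on, so the path is blocked at delta.
Since every path is blocked, d-separation holds.

Yes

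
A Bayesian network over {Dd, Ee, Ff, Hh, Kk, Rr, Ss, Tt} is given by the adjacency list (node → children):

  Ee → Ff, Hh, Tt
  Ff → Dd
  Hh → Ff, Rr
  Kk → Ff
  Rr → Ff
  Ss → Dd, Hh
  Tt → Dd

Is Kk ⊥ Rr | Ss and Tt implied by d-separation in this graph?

Yes

We examine all 6 paths between Kk and Rr:
Path 1: Kk → Ff ← Ee → Tt → Dd ← Ss → Hh → Rr
  Ff is a collider here and neither Ff nor any of its descendants is conditioned on, so the collider stays closed — the path is blocked at Ff.
Path 2: Kk → Ff ← Ee → Hh → Rr
  Ff is a collider here and neither Ff nor any of its descendants is conditioned on, so the collider stays closed — the path is blocked at Ff.
Path 3: Kk → Ff ← Rr
  Ff is a collider here and neither Ff nor any of its descendants is conditioned on, so the collider stays closed — the path is blocked at Ff.
Path 4: Kk → Ff ← Hh → Rr
  Ff is a collider here and neither Ff nor any of its descendants is conditioned on, so the collider stays closed — the path is blocked at Ff.
Path 5: Kk → Ff → Dd ← Tt ← Ee → Hh → Rr
  Dd is a collider here and neither Dd nor any of its descendants is conditioned on, so the collider stays closed — the path is blocked at Dd.
Path 6: Kk → Ff → Dd ← Ss → Hh → Rr
  Dd is a collider here and neither Dd nor any of its descendants is conditioned on, so the collider stays closed — the path is blocked at Dd.
Every path is blocked, so Kk and Rr are d-separated given {Ss, Tt}.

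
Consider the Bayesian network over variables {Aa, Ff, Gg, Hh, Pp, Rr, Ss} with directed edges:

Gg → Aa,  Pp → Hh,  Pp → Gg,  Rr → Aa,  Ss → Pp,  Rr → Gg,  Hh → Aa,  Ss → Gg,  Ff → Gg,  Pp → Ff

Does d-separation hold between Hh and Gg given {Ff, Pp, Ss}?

There are 5 undirected paths between Hh and Gg; checking each against the conditioning set {Ff, Pp, Ss}:
  1. Hh ← Pp → Ff → Gg — Pp:fork[blocks]; Ff:chain[blocks] ⇒ blocked
  2. Hh ← Pp ← Ss → Gg — Pp:chain[blocks]; Ss:fork[blocks] ⇒ blocked
  3. Hh ← Pp → Gg — Pp:fork[blocks] ⇒ blocked
  4. Hh → Aa ← Rr → Gg — Aa:collider[blocks]; Rr:fork[open] ⇒ blocked
  5. Hh → Aa ← Gg — Aa:collider[blocks] ⇒ blocked
Every path is blocked, so Hh and Gg are d-separated given {Ff, Pp, Ss}.

Yes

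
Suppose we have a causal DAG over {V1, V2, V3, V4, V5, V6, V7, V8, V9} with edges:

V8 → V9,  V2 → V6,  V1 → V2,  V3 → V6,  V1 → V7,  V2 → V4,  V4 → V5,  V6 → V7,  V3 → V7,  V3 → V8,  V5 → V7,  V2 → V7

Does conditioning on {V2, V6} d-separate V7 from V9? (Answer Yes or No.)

There are 5 undirected paths between V7 and V9; checking each against the conditioning set {V2, V6}:
  1. V7 ← V5 ← V4 ← V2 → V6 ← V3 → V8 → V9 — V5:chain[open]; V4:chain[open]; V2:fork[blocks]; V6:collider[open]; V3:fork[open]; V8:chain[open] ⇒ blocked
  2. V7 ← V6 ← V3 → V8 → V9 — V6:chain[blocks]; V3:fork[open]; V8:chain[open] ⇒ blocked
  3. V7 ← V2 → V6 ← V3 → V8 → V9 — V2:fork[blocks]; V6:collider[open]; V3:fork[open]; V8:chain[open] ⇒ blocked
  4. V7 ← V3 → V8 → V9 — V3:fork[open]; V8:chain[open] ⇒ active
  5. V7 ← V1 → V2 → V6 ← V3 → V8 → V9 — V1:fork[open]; V2:chain[blocks]; V6:collider[open]; V3:fork[open]; V8:chain[open] ⇒ blocked
Because an active path exists, V7 and V9 are not d-separated.

No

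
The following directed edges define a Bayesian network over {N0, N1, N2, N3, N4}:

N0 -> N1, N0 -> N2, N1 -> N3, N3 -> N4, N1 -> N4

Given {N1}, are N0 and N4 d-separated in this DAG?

Yes

2 paths connect N0 and N4; each must be blocked for d-separation to hold:
Path 1: N0 → N1 → N4
  N1 is a chain here and N1 is conditioned on, so the path is blocked at N1.
Path 2: N0 → N1 → N3 → N4
  N1 is a chain here and N1 is conditioned on, so the path is blocked at N1.
All paths are blocked; N0 ⊥ N4 | {N1} holds.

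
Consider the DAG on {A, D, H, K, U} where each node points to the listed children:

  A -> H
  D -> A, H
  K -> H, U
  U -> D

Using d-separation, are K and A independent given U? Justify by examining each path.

4 paths connect K and A; each must be blocked for d-separation to hold:
  1. K → U → D → A — U:chain[blocks]; D:chain[open] ⇒ blocked
  2. K → U → D → H ← A — U:chain[blocks]; D:chain[open]; H:collider[blocks] ⇒ blocked
  3. K → H ← A — H:collider[blocks] ⇒ blocked
  4. K → H ← D → A — H:collider[blocks]; D:fork[open] ⇒ blocked
Since every path is blocked, d-separation holds.

Yes — K and A are d-separated given {U}.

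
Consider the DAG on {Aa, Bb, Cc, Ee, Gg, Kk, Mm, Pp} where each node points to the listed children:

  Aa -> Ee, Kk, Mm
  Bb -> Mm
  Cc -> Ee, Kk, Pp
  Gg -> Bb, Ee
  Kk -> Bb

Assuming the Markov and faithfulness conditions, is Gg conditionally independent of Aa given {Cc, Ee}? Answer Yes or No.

No — Gg and Aa are not d-separated given {Cc, Ee}.

We examine all 6 paths between Gg and Aa:
Path 1: Gg → Ee ← Aa
  Ee is a collider and Ee is conditioned on, which opens it — no node blocks this path, so it is active.
Path 2: Gg → Ee ← Cc → Kk → Bb → Mm ← Aa
  Cc is a fork here and Cc is conditioned on, so the path is blocked at Cc.
Path 3: Gg → Ee ← Cc → Kk ← Aa
  Cc is a fork here and Cc is conditioned on, so the path is blocked at Cc.
Path 4: Gg → Bb ← Kk ← Aa
  Bb is a collider here and neither Bb nor any of its descendants is conditioned on, so the collider stays closed — the path is blocked at Bb.
Path 5: Gg → Bb ← Kk ← Cc → Ee ← Aa
  Bb is a collider here and neither Bb nor any of its descendants is conditioned on, so the collider stays closed — the path is blocked at Bb.
Path 6: Gg → Bb → Mm ← Aa
  Mm is a collider here and neither Mm nor any of its descendants is conditioned on, so the collider stays closed — the path is blocked at Mm.
At least one path is unblocked, so d-separation fails.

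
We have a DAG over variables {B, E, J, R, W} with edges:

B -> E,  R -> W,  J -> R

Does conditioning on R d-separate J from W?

Yes

Only one path connects J and W:
Path 1: J → R → W
  R is a chain here and R is conditioned on, so the path is blocked at R.
Since every path is blocked, d-separation holds.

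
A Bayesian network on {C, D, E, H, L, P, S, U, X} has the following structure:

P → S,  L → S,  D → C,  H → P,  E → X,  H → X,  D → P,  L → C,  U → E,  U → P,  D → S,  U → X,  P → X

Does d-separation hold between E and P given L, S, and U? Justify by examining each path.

6 paths connect E and P; each must be blocked for d-separation to hold:
Path 1: E ← U → X ← P
  U is a fork here and U is conditioned on, so the path is blocked at U.
Path 2: E ← U → X ← H → P
  U is a fork here and U is conditioned on, so the path is blocked at U.
Path 3: E ← U → P
  U is a fork here and U is conditioned on, so the path is blocked at U.
Path 4: E → X ← U → P
  X is a collider here and neither X nor any of its descendants is conditioned on, so the collider stays closed — the path is blocked at X.
Path 5: E → X ← P
  X is a collider here and neither X nor any of its descendants is conditioned on, so the collider stays closed — the path is blocked at X.
Path 6: E → X ← H → P
  X is a collider here and neither X nor any of its descendants is conditioned on, so the collider stays closed — the path is blocked at X.
All paths are blocked; E ⊥ P | {L, S, U} holds.

Yes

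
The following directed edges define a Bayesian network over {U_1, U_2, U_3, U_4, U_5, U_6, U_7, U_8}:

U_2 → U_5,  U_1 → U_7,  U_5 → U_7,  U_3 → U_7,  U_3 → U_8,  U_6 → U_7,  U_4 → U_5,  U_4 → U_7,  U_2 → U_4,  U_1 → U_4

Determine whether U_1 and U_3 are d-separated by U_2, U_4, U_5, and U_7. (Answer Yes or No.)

4 paths connect U_1 and U_3; each must be blocked for d-separation to hold:
Path 1: U_1 → U_4 → U_5 → U_7 ← U_3
  U_4 is a chain here and U_4 is conditioned on, so the path is blocked at U_4.
Path 2: U_1 → U_4 ← U_2 → U_5 → U_7 ← U_3
  U_2 is a fork here and U_2 is conditioned on, so the path is blocked at U_2.
Path 3: U_1 → U_4 → U_7 ← U_3
  U_4 is a chain here and U_4 is conditioned on, so the path is blocked at U_4.
Path 4: U_1 → U_7 ← U_3
  U_7 is a collider and U_7 is conditioned on, which opens it — no node blocks this path, so it is active.
Because an active path exists, U_1 and U_3 are not d-separated.

No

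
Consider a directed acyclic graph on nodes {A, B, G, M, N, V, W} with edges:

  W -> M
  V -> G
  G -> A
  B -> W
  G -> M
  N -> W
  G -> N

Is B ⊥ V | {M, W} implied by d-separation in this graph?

No

2 paths connect B and V; each must be blocked for d-separation to hold:
  1. B → W → M ← G ← V — W:chain[blocks]; M:collider[open]; G:chain[open] ⇒ blocked
  2. B → W ← N ← G ← V — W:collider[open]; N:chain[open]; G:chain[open] ⇒ active
At least one path is unblocked, so d-separation fails.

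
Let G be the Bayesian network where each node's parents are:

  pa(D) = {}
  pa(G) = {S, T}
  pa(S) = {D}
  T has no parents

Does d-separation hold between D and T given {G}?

The only undirected path from D to T is:
  1. D → S → G ← T — S:chain[open]; G:collider[open] ⇒ active
Because an active path exists, D and T are not d-separated.

No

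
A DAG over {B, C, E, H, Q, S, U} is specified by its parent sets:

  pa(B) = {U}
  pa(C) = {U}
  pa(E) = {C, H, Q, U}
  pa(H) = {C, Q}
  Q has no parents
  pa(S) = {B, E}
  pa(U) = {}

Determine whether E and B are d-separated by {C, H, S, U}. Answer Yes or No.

No — E and B are not d-separated given {C, H, S, U}.

We examine all 5 paths between E and B:
Path 1: E ← H ← C ← U → B
  H is a chain here and H is conditioned on, so the path is blocked at H.
Path 2: E ← U → B
  U is a fork here and U is conditioned on, so the path is blocked at U.
Path 3: E → S ← B
  S is a collider and S is conditioned on, which opens it — no node blocks this path, so it is active.
Path 4: E ← Q → H ← C ← U → B
  C is a chain here and C is conditioned on, so the path is blocked at C.
Path 5: E ← C ← U → B
  C is a chain here and C is conditioned on, so the path is blocked at C.
Since the path E → S ← B is active, E and B are not d-separated given {C, H, S, U}.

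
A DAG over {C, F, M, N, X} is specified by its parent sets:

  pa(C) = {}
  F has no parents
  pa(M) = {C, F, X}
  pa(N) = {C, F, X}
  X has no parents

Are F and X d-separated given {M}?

There are 4 undirected paths between F and X; checking each against the conditioning set {M}:
Path 1: F → M ← X
  M is a collider and M is conditioned on, which opens it — no node blocks this path, so it is active.
Path 2: F → M ← C → N ← X
  N is a collider here and neither N nor any of its descendants is conditioned on, so the collider stays closed — the path is blocked at N.
Path 3: F → N ← X
  N is a collider here and neither N nor any of its descendants is conditioned on, so the collider stays closed — the path is blocked at N.
Path 4: F → N ← C → M ← X
  N is a collider here and neither N nor any of its descendants is conditioned on, so the collider stays closed — the path is blocked at N.
Because an active path exists, F and X are not d-separated.

No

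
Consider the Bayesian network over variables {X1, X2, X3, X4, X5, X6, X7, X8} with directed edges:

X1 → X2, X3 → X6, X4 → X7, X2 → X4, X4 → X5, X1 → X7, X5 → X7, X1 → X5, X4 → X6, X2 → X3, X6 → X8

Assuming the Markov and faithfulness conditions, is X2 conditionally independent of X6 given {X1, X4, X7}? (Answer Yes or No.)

No

There are 6 undirected paths between X2 and X6; checking each against the conditioning set {X1, X4, X7}:
Path 1: X2 → X3 → X6
  X3 is a chain and X3 is not conditioned on — no node blocks this path, so it is active.
Path 2: X2 → X4 → X6
  X4 is a chain here and X4 is conditioned on, so the path is blocked at X4.
Path 3: X2 ← X1 → X5 ← X4 → X6
  X1 is a fork here and X1 is conditioned on, so the path is blocked at X1.
Path 4: X2 ← X1 → X5 → X7 ← X4 → X6
  X1 is a fork here and X1 is conditioned on, so the path is blocked at X1.
Path 5: X2 ← X1 → X7 ← X5 ← X4 → X6
  X1 is a fork here and X1 is conditioned on, so the path is blocked at X1.
Path 6: X2 ← X1 → X7 ← X4 → X6
  X1 is a fork here and X1 is conditioned on, so the path is blocked at X1.
Since the path X2 → X3 → X6 is active, X2 and X6 are not d-separated given {X1, X4, X7}.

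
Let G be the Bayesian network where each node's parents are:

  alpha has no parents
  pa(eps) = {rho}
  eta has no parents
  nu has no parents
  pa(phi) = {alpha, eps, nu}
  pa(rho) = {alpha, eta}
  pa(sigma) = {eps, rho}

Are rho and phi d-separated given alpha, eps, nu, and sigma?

Yes — rho and phi are d-separated given {alpha, eps, nu, sigma}.

We examine all 3 paths between rho and phi:
  1. rho → sigma ← eps → phi — sigma:collider[open]; eps:fork[blocks] ⇒ blocked
  2. rho ← alpha → phi — alpha:fork[blocks] ⇒ blocked
  3. rho → eps → phi — eps:chain[blocks] ⇒ blocked
Every path is blocked, so rho and phi are d-separated given {alpha, eps, nu, sigma}.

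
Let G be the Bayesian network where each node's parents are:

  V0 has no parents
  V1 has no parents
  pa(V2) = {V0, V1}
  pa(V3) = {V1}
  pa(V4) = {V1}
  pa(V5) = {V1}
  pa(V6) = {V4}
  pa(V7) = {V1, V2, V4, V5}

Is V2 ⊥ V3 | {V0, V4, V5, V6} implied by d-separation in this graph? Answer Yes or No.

We examine all 4 paths between V2 and V3:
Path 1: V2 ← V1 → V3
  V1 is a fork and V1 is not conditioned on — no node blocks this path, so it is active.
Path 2: V2 → V7 ← V1 → V3
  V7 is a collider here and neither V7 nor any of its descendants is conditioned on, so the collider stays closed — the path is blocked at V7.
Path 3: V2 → V7 ← V4 ← V1 → V3
  V7 is a collider here and neither V7 nor any of its descendants is conditioned on, so the collider stays closed — the path is blocked at V7.
Path 4: V2 → V7 ← V5 ← V1 → V3
  V7 is a collider here and neither V7 nor any of its descendants is conditioned on, so the collider stays closed — the path is blocked at V7.
At least one path is unblocked, so d-separation fails.

No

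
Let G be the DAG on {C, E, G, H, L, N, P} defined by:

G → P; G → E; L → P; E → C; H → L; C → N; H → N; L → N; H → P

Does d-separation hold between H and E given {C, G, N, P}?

Yes

There are 6 undirected paths between H and E; checking each against the conditioning set {C, G, N, P}:
Path 1: H → P ← G → E
  G is a fork here and G is conditioned on, so the path is blocked at G.
Path 2: H → P ← L → N ← C ← E
  C is a chain here and C is conditioned on, so the path is blocked at C.
Path 3: H → L → P ← G → E
  G is a fork here and G is conditioned on, so the path is blocked at G.
Path 4: H → L → N ← C ← E
  C is a chain here and C is conditioned on, so the path is blocked at C.
Path 5: H → N ← L → P ← G → E
  G is a fork here and G is conditioned on, so the path is blocked at G.
Path 6: H → N ← C ← E
  C is a chain here and C is conditioned on, so the path is blocked at C.
Since every path is blocked, d-separation holds.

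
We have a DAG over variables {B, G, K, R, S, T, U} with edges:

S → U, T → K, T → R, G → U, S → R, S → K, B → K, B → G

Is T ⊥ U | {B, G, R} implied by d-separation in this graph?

No

4 paths connect T and U; each must be blocked for d-separation to hold:
Path 1: T → K ← S → U
  K is a collider here and neither K nor any of its descendants is conditioned on, so the collider stays closed — the path is blocked at K.
Path 2: T → K ← B → G → U
  K is a collider here and neither K nor any of its descendants is conditioned on, so the collider stays closed — the path is blocked at K.
Path 3: T → R ← S → K ← B → G → U
  K is a collider here and neither K nor any of its descendants is conditioned on, so the collider stays closed — the path is blocked at K.
Path 4: T → R ← S → U
  R is a collider and R is conditioned on, which opens it; S is a fork and S is not conditioned on — no node blocks this path, so it is active.
Since the path T → R ← S → U is active, T and U are not d-separated given {B, G, R}.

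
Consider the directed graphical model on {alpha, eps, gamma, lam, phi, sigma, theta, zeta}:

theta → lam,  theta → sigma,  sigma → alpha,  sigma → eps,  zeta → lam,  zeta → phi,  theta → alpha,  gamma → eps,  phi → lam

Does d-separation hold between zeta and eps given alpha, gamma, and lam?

We examine all 4 paths between zeta and eps:
  1. zeta → lam ← theta → sigma → eps — lam:collider[open]; theta:fork[open]; sigma:chain[open] ⇒ active
  2. zeta → lam ← theta → alpha ← sigma → eps — lam:collider[open]; theta:fork[open]; alpha:collider[open]; sigma:fork[open] ⇒ active
  3. zeta → phi → lam ← theta → sigma → eps — phi:chain[open]; lam:collider[open]; theta:fork[open]; sigma:chain[open] ⇒ active
  4. zeta → phi → lam ← theta → alpha ← sigma → eps — phi:chain[open]; lam:collider[open]; theta:fork[open]; alpha:collider[open]; sigma:fork[open] ⇒ active
Since the path zeta → lam ← theta → sigma → eps is active, zeta and eps are not d-separated given {alpha, gamma, lam}.

No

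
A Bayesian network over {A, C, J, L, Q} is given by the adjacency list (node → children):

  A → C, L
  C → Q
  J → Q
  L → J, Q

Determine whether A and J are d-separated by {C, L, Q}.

We examine all 4 paths between A and J:
Path 1: A → L → J
  L is a chain here and L is conditioned on, so the path is blocked at L.
Path 2: A → L → Q ← J
  L is a chain here and L is conditioned on, so the path is blocked at L.
Path 3: A → C → Q ← J
  C is a chain here and C is conditioned on, so the path is blocked at C.
Path 4: A → C → Q ← L → J
  C is a chain here and C is conditioned on, so the path is blocked at C.
All paths are blocked; A ⊥ J | {C, L, Q} holds.

Yes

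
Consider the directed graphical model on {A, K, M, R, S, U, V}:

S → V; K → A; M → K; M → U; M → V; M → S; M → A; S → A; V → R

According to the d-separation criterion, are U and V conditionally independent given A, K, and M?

Enumerating the 4 paths from U to V and testing each for blocking by {A, K, M}:
Path 1: U ← M → S → V
  M is a fork here and M is conditioned on, so the path is blocked at M.
Path 2: U ← M → K → A ← S → V
  M is a fork here and M is conditioned on, so the path is blocked at M.
Path 3: U ← M → V
  M is a fork here and M is conditioned on, so the path is blocked at M.
Path 4: U ← M → A ← S → V
  M is a fork here and M is conditioned on, so the path is blocked at M.
Every path is blocked, so U and V are d-separated given {A, K, M}.

Yes — U and V are d-separated given {A, K, M}.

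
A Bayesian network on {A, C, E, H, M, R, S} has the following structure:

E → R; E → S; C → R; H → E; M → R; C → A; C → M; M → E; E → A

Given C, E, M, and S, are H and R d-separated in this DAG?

5 paths connect H and R; each must be blocked for d-separation to hold:
Path 1: H → E → A ← C → R
  E is a chain here and E is conditioned on, so the path is blocked at E.
Path 2: H → E → A ← C → M → R
  E is a chain here and E is conditioned on, so the path is blocked at E.
Path 3: H → E → R
  E is a chain here and E is conditioned on, so the path is blocked at E.
Path 4: H → E ← M → R
  M is a fork here and M is conditioned on, so the path is blocked at M.
Path 5: H → E ← M ← C → R
  M is a chain here and M is conditioned on, so the path is blocked at M.
Every path is blocked, so H and R are d-separated given {C, E, M, S}.

Yes — H and R are d-separated given {C, E, M, S}.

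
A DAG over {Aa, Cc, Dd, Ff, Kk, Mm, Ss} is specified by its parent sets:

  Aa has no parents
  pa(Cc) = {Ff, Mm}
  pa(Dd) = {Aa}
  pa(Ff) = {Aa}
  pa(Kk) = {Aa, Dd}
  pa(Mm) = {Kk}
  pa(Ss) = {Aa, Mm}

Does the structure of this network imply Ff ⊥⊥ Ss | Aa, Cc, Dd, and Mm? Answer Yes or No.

Yes

There are 6 undirected paths between Ff and Ss; checking each against the conditioning set {Aa, Cc, Dd, Mm}:
Path 1: Ff ← Aa → Dd → Kk → Mm → Ss
  Aa is a fork here and Aa is conditioned on, so the path is blocked at Aa.
Path 2: Ff ← Aa → Kk → Mm → Ss
  Aa is a fork here and Aa is conditioned on, so the path is blocked at Aa.
Path 3: Ff ← Aa → Ss
  Aa is a fork here and Aa is conditioned on, so the path is blocked at Aa.
Path 4: Ff → Cc ← Mm ← Kk ← Aa → Ss
  Mm is a chain here and Mm is conditioned on, so the path is blocked at Mm.
Path 5: Ff → Cc ← Mm ← Kk ← Dd ← Aa → Ss
  Mm is a chain here and Mm is conditioned on, so the path is blocked at Mm.
Path 6: Ff → Cc ← Mm → Ss
  Mm is a fork here and Mm is conditioned on, so the path is blocked at Mm.
Since every path is blocked, d-separation holds.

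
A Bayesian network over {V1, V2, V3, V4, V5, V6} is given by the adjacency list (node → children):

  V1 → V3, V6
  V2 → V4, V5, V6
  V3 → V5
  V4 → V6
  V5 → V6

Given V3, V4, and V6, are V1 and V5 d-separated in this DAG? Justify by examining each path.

We examine all 4 paths between V1 and V5:
  1. V1 → V6 ← V4 ← V2 → V5 — V6:collider[open]; V4:chain[blocks]; V2:fork[open] ⇒ blocked
  2. V1 → V6 ← V2 → V5 — V6:collider[open]; V2:fork[open] ⇒ active
  3. V1 → V6 ← V5 — V6:collider[open] ⇒ active
  4. V1 → V3 → V5 — V3:chain[blocks] ⇒ blocked
At least one path is unblocked, so d-separation fails.

No — V1 and V5 are not d-separated given {V3, V4, V6}.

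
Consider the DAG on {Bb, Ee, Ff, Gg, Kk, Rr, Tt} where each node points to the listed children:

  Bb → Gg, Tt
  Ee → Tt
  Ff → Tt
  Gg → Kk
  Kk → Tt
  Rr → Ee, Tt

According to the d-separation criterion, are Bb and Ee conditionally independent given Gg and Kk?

Enumerating the 4 paths from Bb to Ee and testing each for blocking by {Gg, Kk}:
Path 1: Bb → Gg → Kk → Tt ← Rr → Ee
  Gg is a chain here and Gg is conditioned on, so the path is blocked at Gg.
Path 2: Bb → Gg → Kk → Tt ← Ee
  Gg is a chain here and Gg is conditioned on, so the path is blocked at Gg.
Path 3: Bb → Tt ← Rr → Ee
  Tt is a collider here and neither Tt nor any of its descendants is conditioned on, so the collider stays closed — the path is blocked at Tt.
Path 4: Bb → Tt ← Ee
  Tt is a collider here and neither Tt nor any of its descendants is conditioned on, so the collider stays closed — the path is blocked at Tt.
All paths are blocked; Bb ⊥ Ee | {Gg, Kk} holds.

Yes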